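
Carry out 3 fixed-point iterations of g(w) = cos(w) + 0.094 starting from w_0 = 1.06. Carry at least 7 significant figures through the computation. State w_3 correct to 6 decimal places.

w_1 = g(1.060000) = 0.582872
w_2 = g(0.582872) = 0.928885
w_3 = g(0.928885) = 0.692727

0.692727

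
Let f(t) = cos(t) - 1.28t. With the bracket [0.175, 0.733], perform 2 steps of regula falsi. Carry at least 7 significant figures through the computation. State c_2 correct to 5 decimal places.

False-position update: c = (a·f(b) − b·f(a))/(f(b) − f(a)); replace the endpoint whose sign matches f(c).
f(0.175000) = 0.760727, f(0.733000) = -0.195070
step 1: c = 0.619117, f(c) = 0.021921 > 0 → new bracket [0.619117, 0.733000]
step 2: c = 0.630622, f(c) = 0.000465 > 0 → new bracket [0.630622, 0.733000]

0.63062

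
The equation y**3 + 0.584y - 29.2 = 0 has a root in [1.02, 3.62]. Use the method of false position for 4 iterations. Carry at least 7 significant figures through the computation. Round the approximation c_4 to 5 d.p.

f(1.020000) = -27.543112, f(3.620000) = 20.352008
step 1: c = 2.515186, f(c) = -11.819670 < 0 → new bracket [2.515186, 3.620000]
step 2: c = 2.921087, f(c) = -2.569173 < 0 → new bracket [2.921087, 3.620000]
step 3: c = 2.999427, f(c) = -0.463814 < 0 → new bracket [2.999427, 3.620000]
step 4: c = 3.013254, f(c) = -0.080816 < 0 → new bracket [3.013254, 3.620000]

3.01325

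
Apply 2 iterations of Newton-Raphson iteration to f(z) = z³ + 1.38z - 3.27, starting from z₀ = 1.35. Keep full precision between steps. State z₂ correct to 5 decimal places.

f'(z) = 3z² + 1.38
z_0 = 1.350000: f = 1.053375, f' = 6.847500 → z_1 = 1.350000 - (1.053375)/(6.847500) = 1.196166
z_1 = 1.196166: f = 0.092202, f' = 5.672443 → z_2 = 1.196166 - (0.092202)/(5.672443) = 1.179912

1.17991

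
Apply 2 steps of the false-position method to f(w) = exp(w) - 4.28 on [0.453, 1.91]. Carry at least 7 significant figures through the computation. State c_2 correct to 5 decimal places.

1.40176

False-position update: c = (a·f(b) − b·f(a))/(f(b) − f(a)); replace the endpoint whose sign matches f(c).
f(0.453000) = -2.706976, f(1.910000) = 2.473089
step 1: c = 1.214393, f(c) = -0.911752 < 0 → new bracket [1.214393, 1.910000]
step 2: c = 1.401764, f(c) = -0.217641 < 0 → new bracket [1.401764, 1.910000]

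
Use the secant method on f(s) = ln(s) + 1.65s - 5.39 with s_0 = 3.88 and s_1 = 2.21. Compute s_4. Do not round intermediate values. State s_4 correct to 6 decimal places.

2.671196

Secant update: s_(k+1) = s_k − f(s_k)·(s_k − s_(k-1))/(f(s_k) − f(s_(k-1))).
f(s_0) = 2.367835, f(s_1) = -0.950507
s_2 = 2.210000 - (-0.950507)·(2.210000 - 3.880000)/(-0.950507 - (2.367835)) = 2.688356; f(s_2) = 0.034716
s_3 = 2.688356 - (0.034716)·(2.688356 - 2.210000)/(0.034716 - (-0.950507)) = 2.671500; f(s_3) = 0.000615
s_4 = 2.671500 - (0.000615)·(2.671500 - 2.688356)/(0.000615 - (0.034716)) = 2.671196; f(s_4) = -0.000000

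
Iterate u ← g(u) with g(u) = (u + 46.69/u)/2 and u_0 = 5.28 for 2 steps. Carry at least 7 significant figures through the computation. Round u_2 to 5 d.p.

u_1 = g(5.280000) = 7.061402
u_2 = g(7.061402) = 6.836702

6.83670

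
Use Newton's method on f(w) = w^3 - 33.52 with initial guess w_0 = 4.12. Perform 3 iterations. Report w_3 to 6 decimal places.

3.224322

f'(w) = 3w^2
w_0 = 4.120000: f = 36.414528, f' = 50.923200 → w_1 = 4.120000 - (36.414528)/(50.923200) = 3.404913
w_1 = 3.404913: f = 5.954623, f' = 34.780294 → w_2 = 3.404913 - (5.954623)/(34.780294) = 3.233706
w_2 = 3.233706: f = 0.294394, f' = 31.370564 → w_3 = 3.233706 - (0.294394)/(31.370564) = 3.224322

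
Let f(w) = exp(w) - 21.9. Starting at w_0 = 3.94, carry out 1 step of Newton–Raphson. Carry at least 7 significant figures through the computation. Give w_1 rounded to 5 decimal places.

3.36592

Newton update: w ← w − f(w)/f'(w).
f'(w) = exp(w)
w_0 = 3.940000: f = 29.518601, f' = 51.418601 → w_1 = 3.940000 - (29.518601)/(51.418601) = 3.365916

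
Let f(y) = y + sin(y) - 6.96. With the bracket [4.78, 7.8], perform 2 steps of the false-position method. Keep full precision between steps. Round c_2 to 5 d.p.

f(4.780000) = -3.177715, f(7.800000) = 1.838543
step 1: c = 6.693119, f(c) = 0.131668 > 0 → new bracket [4.780000, 6.693119]
step 2: c = 6.617003, f(c) = -0.015344 < 0 → new bracket [6.617003, 6.693119]

6.61700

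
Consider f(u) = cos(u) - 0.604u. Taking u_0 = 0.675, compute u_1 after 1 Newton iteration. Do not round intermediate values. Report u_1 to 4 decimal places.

f'(u) = -sin(u) - 0.604
u_0 = 0.675000: f = 0.373007, f' = -1.228897 → u_1 = 0.675000 - (0.373007)/(-1.228897) = 0.978530

0.9785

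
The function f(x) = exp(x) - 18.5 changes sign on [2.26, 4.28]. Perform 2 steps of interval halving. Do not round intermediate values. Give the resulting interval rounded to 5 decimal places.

f(2.260000) = -8.916911, f(4.280000) = 53.740440 (opposite signs)
step 1: m = 3.270000, f(m) = 7.811339 > 0 → root in [2.260000, 3.270000]
step 2: m = 2.765000, f(m) = -2.620960 < 0 → root in [2.765000, 3.270000]

[2.76500, 3.27000]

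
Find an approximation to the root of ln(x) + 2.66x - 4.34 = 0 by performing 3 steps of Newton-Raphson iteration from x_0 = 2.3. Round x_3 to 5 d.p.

f'(x) = 1/x + 2.66
x_0 = 2.300000: f = 2.610909, f' = 3.094783 → x_1 = 2.300000 - (2.610909)/(3.094783) = 1.456351
x_1 = 1.456351: f = -0.090171, f' = 3.346647 → x_2 = 1.456351 - (-0.090171)/(3.346647) = 1.483295
x_2 = 1.483295: f = -0.000169, f' = 3.334175 → x_3 = 1.483295 - (-0.000169)/(3.334175) = 1.483346

1.48335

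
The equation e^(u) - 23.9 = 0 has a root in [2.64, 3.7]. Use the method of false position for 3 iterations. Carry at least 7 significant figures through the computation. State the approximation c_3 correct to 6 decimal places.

3.165769

False-position update: c = (a·f(b) − b·f(a))/(f(b) − f(a)); replace the endpoint whose sign matches f(c).
f(2.640000) = -9.886796, f(3.700000) = 16.547304
step 1: c = 3.036458, f(c) = -3.068677 < 0 → new bracket [3.036458, 3.700000]
step 2: c = 3.140261, f(c) = -0.790109 < 0 → new bracket [3.140261, 3.700000]
step 3: c = 3.165769, f(c) = -0.193022 < 0 → new bracket [3.165769, 3.700000]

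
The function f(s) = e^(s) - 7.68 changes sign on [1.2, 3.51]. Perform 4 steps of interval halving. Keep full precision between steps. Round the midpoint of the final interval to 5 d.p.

f(1.200000) = -4.359883, f(3.510000) = 25.768268 (opposite signs)
step 1: m = 2.355000, f(m) = 2.858129 > 0 → root in [1.200000, 2.355000]
step 2: m = 1.777500, f(m) = -1.764950 < 0 → root in [1.777500, 2.355000]
step 3: m = 2.066250, f(m) = 0.215161 > 0 → root in [1.777500, 2.066250]
step 4: m = 1.921875, f(m) = -0.846240 < 0 → root in [1.921875, 2.066250]
Midpoint of [1.921875, 2.066250] = 1.994063

1.99406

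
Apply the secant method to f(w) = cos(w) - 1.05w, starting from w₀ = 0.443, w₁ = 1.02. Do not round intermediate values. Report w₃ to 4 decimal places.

0.7165

Secant update: w_(k+1) = w_k − f(w_k)·(w_k − w_(k-1))/(f(w_k) − f(w_(k-1))).
f(w_0) = 0.438320, f(w_1) = -0.547634
w_2 = 1.020000 - (-0.547634)·(1.020000 - 0.443000)/(-0.547634 - (0.438320)) = 0.699514; f(w_2) = 0.030666
w_3 = 0.699514 - (0.030666)·(0.699514 - 1.020000)/(0.030666 - (-0.547634)) = 0.716508; f(w_3) = 0.001770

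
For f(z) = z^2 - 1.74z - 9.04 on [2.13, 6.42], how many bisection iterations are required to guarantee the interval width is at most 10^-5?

Initial width b − a = 6.42 − 2.13 = 4.290000.
After n steps the width is (b−a)/2^n; need (b−a)/2^n ≤ 10^-5.
So n ≥ log₂(4.290000/10^-5) = log₂(429000.0000) ≈ 18.7106.
Hence n = 19.

19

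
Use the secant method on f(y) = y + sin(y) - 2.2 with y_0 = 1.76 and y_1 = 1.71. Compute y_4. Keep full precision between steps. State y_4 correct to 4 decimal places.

Secant update: y_(k+1) = y_k − f(y_k)·(y_k − y_(k-1))/(f(y_k) − f(y_(k-1))).
f(y_0) = 0.542154, f(y_1) = 0.500327
y_2 = 1.710000 - (0.500327)·(1.710000 - 1.760000)/(0.500327 - (0.542154)) = 1.111917; f(y_2) = -0.191534
y_3 = 1.111917 - (-0.191534)·(1.111917 - 1.710000)/(-0.191534 - (0.500327)) = 1.277489; f(y_3) = 0.034782
y_4 = 1.277489 - (0.034782)·(1.277489 - 1.111917)/(0.034782 - (-0.191534)) = 1.252043; f(y_4) = 0.001669

1.2520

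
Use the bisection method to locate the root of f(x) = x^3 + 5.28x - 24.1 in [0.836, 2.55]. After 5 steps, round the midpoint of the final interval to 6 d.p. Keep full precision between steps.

2.308969

f(0.836000) = -19.101643, f(2.550000) = 5.945375 (opposite signs)
step 1: m = 1.693000, f(m) = -10.308400 < 0 → root in [1.693000, 2.550000]
step 2: m = 2.121500, f(m) = -3.350113 < 0 → root in [2.121500, 2.550000]
step 3: m = 2.335750, f(m) = 0.975977 > 0 → root in [2.121500, 2.335750]
step 4: m = 2.228625, f(m) = -1.263794 < 0 → root in [2.228625, 2.335750]
step 5: m = 2.282188, f(m) = -0.163551 < 0 → root in [2.282188, 2.335750]
Midpoint of [2.282188, 2.335750] = 2.308969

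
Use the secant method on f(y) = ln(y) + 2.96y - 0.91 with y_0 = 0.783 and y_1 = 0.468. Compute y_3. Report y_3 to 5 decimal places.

0.52518

f(y_0) = 1.163057, f(y_1) = -0.284007
y_2 = 0.468000 - (-0.284007)·(0.468000 - 0.783000)/(-0.284007 - (1.163057)) = 0.529823; f(y_2) = 0.023065
y_3 = 0.529823 - (0.023065)·(0.529823 - 0.468000)/(0.023065 - (-0.284007)) = 0.525180; f(y_3) = 0.000516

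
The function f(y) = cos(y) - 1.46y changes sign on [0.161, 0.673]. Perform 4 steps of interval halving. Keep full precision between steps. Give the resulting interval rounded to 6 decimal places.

f(0.161000) = 0.752007, f(0.673000) = -0.200625 (opposite signs)
step 1: m = 0.417000, f(m) = 0.305488 > 0 → root in [0.417000, 0.673000]
step 2: m = 0.545000, f(m) = 0.059427 > 0 → root in [0.545000, 0.673000]
step 3: m = 0.609000, f(m) = -0.068920 < 0 → root in [0.545000, 0.609000]
step 4: m = 0.577000, f(m) = -0.004317 < 0 → root in [0.545000, 0.577000]

[0.545000, 0.577000]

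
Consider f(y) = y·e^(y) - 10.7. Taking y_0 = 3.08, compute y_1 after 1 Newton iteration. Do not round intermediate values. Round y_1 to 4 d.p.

2.4456

f'(y) = (y + 1)·e^(y)
y_0 = 3.080000: f = 56.315879, f' = 88.774282 → y_1 = 3.080000 - (56.315879)/(88.774282) = 2.445628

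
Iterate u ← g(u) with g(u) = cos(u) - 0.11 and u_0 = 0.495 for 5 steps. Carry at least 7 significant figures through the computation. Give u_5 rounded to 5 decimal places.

0.68740

u_1 = g(0.495000) = 0.769969
u_2 = g(0.769969) = 0.607932
u_3 = g(0.607932) = 0.710831
u_4 = g(0.710831) = 0.647820
u_5 = g(0.647820) = 0.687401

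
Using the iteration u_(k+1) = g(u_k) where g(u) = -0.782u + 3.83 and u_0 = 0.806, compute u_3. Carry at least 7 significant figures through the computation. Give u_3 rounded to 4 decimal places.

2.7916

u_1 = g(0.806000) = 3.199708
u_2 = g(3.199708) = 1.327828
u_3 = g(1.327828) = 2.791638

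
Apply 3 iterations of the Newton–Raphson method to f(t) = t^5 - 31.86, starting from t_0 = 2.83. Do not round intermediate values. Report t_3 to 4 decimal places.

Newton update: t ← t − f(t)/f'(t).
f'(t) = 5t^4
t_0 = 2.830000: f = 149.663216, f' = 320.712396 → t_1 = 2.830000 - (149.663216)/(320.712396) = 2.363341
t_1 = 2.363341: f = 41.867967, f' = 155.982477 → t_2 = 2.363341 - (41.867967)/(155.982477) = 2.094927
t_2 = 2.094927: f = 8.490066, f' = 96.304239 → t_3 = 2.094927 - (8.490066)/(96.304239) = 2.006768

2.0068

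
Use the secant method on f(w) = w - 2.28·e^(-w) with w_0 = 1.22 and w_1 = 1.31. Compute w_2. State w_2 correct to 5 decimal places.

f(w_0) = 0.546875, f(w_1) = 0.694810
w_2 = 1.310000 - (0.694810)·(1.310000 - 1.220000)/(0.694810 - (0.546875)) = 0.887295; f(w_2) = -0.051537

0.88729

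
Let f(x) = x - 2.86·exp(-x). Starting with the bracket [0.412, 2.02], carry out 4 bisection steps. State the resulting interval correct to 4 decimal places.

f(0.412000) = -1.482247, f(2.020000) = 1.640605 (opposite signs)
step 1: m = 1.216000, f(m) = 0.368258 > 0 → root in [0.412000, 1.216000]
step 2: m = 0.814000, f(m) = -0.453215 < 0 → root in [0.814000, 1.216000]
step 3: m = 1.015000, f(m) = -0.021471 < 0 → root in [1.015000, 1.216000]
step 4: m = 1.115500, f(m) = 0.178131 > 0 → root in [1.015000, 1.115500]

[1.0150, 1.1155]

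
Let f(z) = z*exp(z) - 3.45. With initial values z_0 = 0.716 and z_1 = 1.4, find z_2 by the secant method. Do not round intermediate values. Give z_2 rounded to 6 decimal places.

f(z_0) = -1.984898, f(z_1) = 2.227280
z_2 = 1.400000 - (2.227280)·(1.400000 - 0.716000)/(2.227280 - (-1.984898)) = 1.038320; f(z_2) = -0.517297

1.038320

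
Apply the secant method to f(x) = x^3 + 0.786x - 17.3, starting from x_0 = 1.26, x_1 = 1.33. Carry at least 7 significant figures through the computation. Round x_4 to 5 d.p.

f(x_0) = -14.309264, f(x_1) = -13.901983
x_2 = 1.330000 - (-13.901983)·(1.330000 - 1.260000)/(-13.901983 - (-14.309264)) = 3.719355; f(x_2) = 37.075480
x_3 = 3.719355 - (37.075480)·(3.719355 - 1.330000)/(37.075480 - (-13.901983)) = 1.981597; f(x_3) = -7.961273
x_4 = 1.981597 - (-7.961273)·(1.981597 - 3.719355)/(-7.961273 - (37.075480)) = 2.288785; f(x_4) = -3.511123

2.28879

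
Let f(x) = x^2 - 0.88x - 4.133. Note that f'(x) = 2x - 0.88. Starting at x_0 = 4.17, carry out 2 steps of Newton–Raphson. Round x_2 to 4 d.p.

x_0 = 4.170000: f = 9.586300, f' = 7.460000 → x_1 = 4.170000 - (9.586300)/(7.460000) = 2.884973
x_1 = 2.884973: f = 1.651294, f' = 4.889946 → x_2 = 2.884973 - (1.651294)/(4.889946) = 2.547282

2.5473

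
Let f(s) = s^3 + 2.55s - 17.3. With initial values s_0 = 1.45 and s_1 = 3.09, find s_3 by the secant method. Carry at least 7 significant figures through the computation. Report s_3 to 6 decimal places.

2.192803

f(s_0) = -10.553875, f(s_1) = 20.083129
s_2 = 3.090000 - (20.083129)·(3.090000 - 1.450000)/(20.083129 - (-10.553875)) = 2.014949; f(s_2) = -3.981143
s_3 = 2.014949 - (-3.981143)·(2.014949 - 3.090000)/(-3.981143 - (20.083129)) = 2.192803; f(s_3) = -1.164503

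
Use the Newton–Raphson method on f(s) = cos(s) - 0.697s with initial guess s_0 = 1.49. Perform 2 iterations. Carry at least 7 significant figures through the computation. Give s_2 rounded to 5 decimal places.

Newton update: s ← s − f(s)/f'(s).
f'(s) = -sin(s) - 0.697
s_0 = 1.490000: f = -0.957822, f' = -1.693738 → s_1 = 1.490000 - (-0.957822)/(-1.693738) = 0.924492
s_1 = 0.924492: f = -0.042131, f' = -1.495315 → s_2 = 0.924492 - (-0.042131)/(-1.495315) = 0.896317

0.89632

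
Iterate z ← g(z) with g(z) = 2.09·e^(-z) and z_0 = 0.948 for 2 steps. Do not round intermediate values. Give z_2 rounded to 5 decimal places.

z_1 = g(0.948000) = 0.809907
z_2 = g(0.809907) = 0.929840

0.92984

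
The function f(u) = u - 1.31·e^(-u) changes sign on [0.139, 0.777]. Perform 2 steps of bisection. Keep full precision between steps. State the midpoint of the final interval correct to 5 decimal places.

0.69725

f(0.139000) = -1.000999, f(0.777000) = 0.174684 (opposite signs)
step 1: m = 0.458000, f(m) = -0.370637 < 0 → root in [0.458000, 0.777000]
step 2: m = 0.617500, f(m) = -0.088971 < 0 → root in [0.617500, 0.777000]
Midpoint of [0.617500, 0.777000] = 0.697250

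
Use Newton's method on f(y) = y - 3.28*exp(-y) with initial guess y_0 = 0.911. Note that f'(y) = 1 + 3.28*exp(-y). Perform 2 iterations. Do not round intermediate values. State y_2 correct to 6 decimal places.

y_0 = 0.911000: f = -0.407960, f' = 2.318960 → y_1 = 0.911000 - (-0.407960)/(2.318960) = 1.086924
y_1 = 1.086924: f = -0.019264, f' = 2.106188 → y_2 = 1.086924 - (-0.019264)/(2.106188) = 1.096070

1.096070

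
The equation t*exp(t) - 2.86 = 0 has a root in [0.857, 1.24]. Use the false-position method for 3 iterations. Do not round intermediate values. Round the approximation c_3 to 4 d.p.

f(0.857000) = -0.840838, f(1.240000) = 1.424961
step 1: c = 0.999131, f(c) = -0.146438 < 0 → new bracket [0.999131, 1.240000]
step 2: c = 1.021578, f(c) = -0.022493 < 0 → new bracket [1.021578, 1.240000]
step 3: c = 1.024972, f(c) = -0.003386 < 0 → new bracket [1.024972, 1.240000]

1.0250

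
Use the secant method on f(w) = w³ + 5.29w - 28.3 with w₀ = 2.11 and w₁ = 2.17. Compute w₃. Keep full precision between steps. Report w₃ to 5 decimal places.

f(w_0) = -7.744169, f(w_1) = -6.602387
w_2 = 2.170000 - (-6.602387)·(2.170000 - 2.110000)/(-6.602387 - (-7.744169)) = 2.516952; f(w_2) = 0.959679
w_3 = 2.516952 - (0.959679)·(2.516952 - 2.170000)/(0.959679 - (-6.602387)) = 2.472921; f(w_3) = -0.095497

2.47292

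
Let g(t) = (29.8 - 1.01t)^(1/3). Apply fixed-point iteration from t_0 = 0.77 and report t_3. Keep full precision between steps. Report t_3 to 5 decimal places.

2.99188

t_1 = g(0.770000) = 3.073104
t_2 = g(3.073104) = 2.988704
t_3 = g(2.988704) = 2.991882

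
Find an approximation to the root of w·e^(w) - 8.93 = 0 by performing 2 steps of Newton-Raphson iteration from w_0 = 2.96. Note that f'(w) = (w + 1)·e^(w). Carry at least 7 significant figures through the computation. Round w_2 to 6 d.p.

w_0 = 2.960000: f = 48.191996, f' = 76.419968 → w_1 = 2.960000 - (48.191996)/(76.419968) = 2.329380
w_1 = 2.329380: f = 14.996376, f' = 34.197943 → w_2 = 2.329380 - (14.996376)/(34.197943) = 1.890863

1.890863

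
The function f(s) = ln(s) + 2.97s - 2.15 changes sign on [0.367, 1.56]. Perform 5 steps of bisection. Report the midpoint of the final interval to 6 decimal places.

f(0.367000) = -2.062403, f(1.560000) = 2.927886 (opposite signs)
step 1: m = 0.963500, f(m) = 0.674412 > 0 → root in [0.367000, 0.963500]
step 2: m = 0.665250, f(m) = -0.581800 < 0 → root in [0.665250, 0.963500]
step 3: m = 0.814375, f(m) = 0.063359 > 0 → root in [0.665250, 0.814375]
step 4: m = 0.739812, f(m) = -0.254115 < 0 → root in [0.739812, 0.814375]
step 5: m = 0.777094, f(m) = -0.094226 < 0 → root in [0.777094, 0.814375]
Midpoint of [0.777094, 0.814375] = 0.795734

0.795734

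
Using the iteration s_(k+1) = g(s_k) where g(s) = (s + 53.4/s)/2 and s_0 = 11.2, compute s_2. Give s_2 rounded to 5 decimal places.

s_1 = g(11.200000) = 7.983929
s_2 = g(7.983929) = 7.336183

7.33618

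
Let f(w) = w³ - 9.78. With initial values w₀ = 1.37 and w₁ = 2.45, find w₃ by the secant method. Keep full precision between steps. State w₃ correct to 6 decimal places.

2.121093

f(w_0) = -7.208647, f(w_1) = 4.926125
w_2 = 2.450000 - (4.926125)·(2.450000 - 1.370000)/(4.926125 - (-7.208647)) = 2.011573; f(w_2) = -1.640322
w_3 = 2.011573 - (-1.640322)·(2.011573 - 2.450000)/(-1.640322 - (4.926125)) = 2.121093; f(w_3) = -0.237121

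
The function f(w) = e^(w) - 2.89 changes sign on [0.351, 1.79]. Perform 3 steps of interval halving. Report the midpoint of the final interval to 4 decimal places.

0.9806

f(0.351000) = -1.469513, f(1.790000) = 3.099452 (opposite signs)
step 1: m = 1.070500, f(m) = 0.026838 > 0 → root in [0.351000, 1.070500]
step 2: m = 0.710750, f(m) = -0.854483 < 0 → root in [0.710750, 1.070500]
step 3: m = 0.890625, f(m) = -0.453348 < 0 → root in [0.890625, 1.070500]
Midpoint of [0.890625, 1.070500] = 0.980563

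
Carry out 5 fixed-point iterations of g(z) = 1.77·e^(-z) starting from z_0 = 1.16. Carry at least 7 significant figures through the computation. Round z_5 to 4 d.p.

z_1 = g(1.160000) = 0.554871
z_2 = g(0.554871) = 1.016239
z_3 = g(1.016239) = 0.640658
z_4 = g(0.640658) = 0.932694
z_5 = g(0.932694) = 0.696481

0.6965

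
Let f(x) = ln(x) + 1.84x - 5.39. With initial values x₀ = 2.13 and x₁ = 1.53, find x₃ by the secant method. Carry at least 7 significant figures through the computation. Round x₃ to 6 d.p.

2.443079

Secant update: x_(k+1) = x_k − f(x_k)·(x_k − x_(k-1))/(f(x_k) − f(x_(k-1))).
f(x_0) = -0.714678, f(x_1) = -2.149532
x_2 = 1.530000 - (-2.149532)·(1.530000 - 2.130000)/(-2.149532 - (-0.714678)) = 2.428850; f(x_2) = -0.033497
x_3 = 2.428850 - (-0.033497)·(2.428850 - 1.530000)/(-0.033497 - (-2.149532)) = 2.443079; f(x_3) = -0.001475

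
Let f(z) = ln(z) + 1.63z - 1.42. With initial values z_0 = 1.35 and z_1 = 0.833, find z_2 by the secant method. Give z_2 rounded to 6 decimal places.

Secant update: z_(k+1) = z_k − f(z_k)·(z_k − z_(k-1))/(f(z_k) − f(z_(k-1))).
f(z_0) = 1.080605, f(z_1) = -0.244932
z_2 = 0.833000 - (-0.244932)·(0.833000 - 1.350000)/(-0.244932 - (1.080605)) = 0.928531; f(z_2) = 0.019354

0.928531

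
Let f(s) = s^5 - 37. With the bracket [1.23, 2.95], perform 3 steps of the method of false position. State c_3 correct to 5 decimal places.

1.83294

f(1.230000) = -34.184694, f(2.950000) = 186.413843
step 1: c = 1.496537, f(c) = -29.493503 < 0 → new bracket [1.496537, 2.950000]
step 2: c = 1.695084, f(c) = -23.005548 < 0 → new bracket [1.695084, 2.950000]
step 3: c = 1.832941, f(c) = -16.310842 < 0 → new bracket [1.832941, 2.950000]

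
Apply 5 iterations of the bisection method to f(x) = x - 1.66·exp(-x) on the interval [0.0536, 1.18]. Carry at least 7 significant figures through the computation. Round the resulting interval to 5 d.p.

f(0.053600) = -1.519767, f(1.180000) = 0.669917 (opposite signs)
step 1: m = 0.616800, f(m) = -0.279050 < 0 → root in [0.616800, 1.180000]
step 2: m = 0.898400, f(m) = 0.222414 > 0 → root in [0.616800, 0.898400]
step 3: m = 0.757600, f(m) = -0.020592 < 0 → root in [0.757600, 0.898400]
step 4: m = 0.828000, f(m) = 0.102709 > 0 → root in [0.757600, 0.828000]
step 5: m = 0.792800, f(m) = 0.041524 > 0 → root in [0.757600, 0.792800]

[0.75760, 0.79280]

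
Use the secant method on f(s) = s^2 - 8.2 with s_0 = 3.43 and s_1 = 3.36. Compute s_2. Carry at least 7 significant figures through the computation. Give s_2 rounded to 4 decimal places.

Secant update: s_(k+1) = s_k − f(s_k)·(s_k − s_(k-1))/(f(s_k) − f(s_(k-1))).
f(s_0) = 3.564900, f(s_1) = 3.089600
s_2 = 3.360000 - (3.089600)·(3.360000 - 3.430000)/(3.089600 - (3.564900)) = 2.904978; f(s_2) = 0.238897

2.9050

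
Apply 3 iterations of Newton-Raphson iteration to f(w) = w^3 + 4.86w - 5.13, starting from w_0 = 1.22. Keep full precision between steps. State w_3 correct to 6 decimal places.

Newton update: w ← w − f(w)/f'(w).
f'(w) = 3w^2 + 4.86
w_0 = 1.220000: f = 2.615048, f' = 9.325200 → w_1 = 1.220000 - (2.615048)/(9.325200) = 0.939572
w_1 = 0.939572: f = 0.265769, f' = 7.508386 → w_2 = 0.939572 - (0.265769)/(7.508386) = 0.904176
w_2 = 0.904176: f = 0.003487, f' = 7.312601 → w_3 = 0.904176 - (0.003487)/(7.312601) = 0.903699

0.903699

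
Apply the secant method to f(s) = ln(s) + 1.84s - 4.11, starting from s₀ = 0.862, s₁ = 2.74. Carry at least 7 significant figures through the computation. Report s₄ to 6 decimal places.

Secant update: s_(k+1) = s_k − f(s_k)·(s_k − s_(k-1))/(f(s_k) − f(s_(k-1))).
f(s_0) = -2.672420, f(s_1) = 1.939558
s_2 = 2.740000 - (1.939558)·(2.740000 - 0.862000)/(1.939558 - (-2.672420)) = 1.950211; f(s_2) = 0.146326
s_3 = 1.950211 - (0.146326)·(1.950211 - 2.740000)/(0.146326 - (1.939558)) = 1.885765; f(s_3) = -0.005859
s_4 = 1.885765 - (-0.005859)·(1.885765 - 1.950211)/(-0.005859 - (0.146326)) = 1.888246; f(s_4) = 0.000021

1.888246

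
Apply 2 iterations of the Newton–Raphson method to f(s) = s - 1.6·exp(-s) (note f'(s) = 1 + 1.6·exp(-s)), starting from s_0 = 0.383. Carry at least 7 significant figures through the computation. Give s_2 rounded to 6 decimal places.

0.753080

s_0 = 0.383000: f = -0.707901, f' = 2.090901 → s_1 = 0.383000 - (-0.707901)/(2.090901) = 0.721563
s_1 = 0.721563: f = -0.056025, f' = 1.777588 → s_2 = 0.721563 - (-0.056025)/(1.777588) = 0.753080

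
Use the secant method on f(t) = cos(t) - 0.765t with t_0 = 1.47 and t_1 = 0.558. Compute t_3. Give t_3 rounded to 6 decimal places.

Secant update: t_(k+1) = t_k − f(t_k)·(t_k − t_(k-1))/(f(t_k) − f(t_(k-1))).
f(t_0) = -1.023924, f(t_1) = 0.421446
t_2 = 0.558000 - (0.421446)·(0.558000 - 1.470000)/(0.421446 - (-1.023924)) = 0.823924; f(t_2) = 0.049045
t_3 = 0.823924 - (0.049045)·(0.823924 - 0.558000)/(0.049045 - (0.421446)) = 0.858946; f(t_3) = -0.003858

0.858946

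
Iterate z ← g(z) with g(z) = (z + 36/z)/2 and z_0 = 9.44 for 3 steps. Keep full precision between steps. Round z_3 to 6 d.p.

6.000073

z_1 = g(9.440000) = 6.626780
z_2 = g(6.626780) = 6.029641
z_3 = g(6.029641) = 6.000073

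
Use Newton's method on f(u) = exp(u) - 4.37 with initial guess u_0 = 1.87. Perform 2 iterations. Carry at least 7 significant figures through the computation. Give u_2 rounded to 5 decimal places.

1.47707

Newton update: u ← u − f(u)/f'(u).
f'(u) = exp(u)
u_0 = 1.870000: f = 2.118296, f' = 6.488296 → u_1 = 1.870000 - (2.118296)/(6.488296) = 1.543520
u_1 = 1.543520: f = 0.311040, f' = 4.681040 → u_2 = 1.543520 - (0.311040)/(4.681040) = 1.477074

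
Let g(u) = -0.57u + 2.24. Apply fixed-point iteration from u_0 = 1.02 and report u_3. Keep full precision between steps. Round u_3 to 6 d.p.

u_1 = g(1.020000) = 1.658600
u_2 = g(1.658600) = 1.294598
u_3 = g(1.294598) = 1.502079

1.502079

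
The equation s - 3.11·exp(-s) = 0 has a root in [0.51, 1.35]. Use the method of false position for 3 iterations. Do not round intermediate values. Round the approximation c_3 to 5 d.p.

1.06935

f(0.510000) = -1.357541, f(1.350000) = 0.543763
step 1: c = 1.109764, f(c) = 0.084595 > 0 → new bracket [0.510000, 1.109764]
step 2: c = 1.074583, f(c) = 0.012704 > 0 → new bracket [0.510000, 1.074583]
step 3: c = 1.069348, f(c) = 0.001897 > 0 → new bracket [0.510000, 1.069348]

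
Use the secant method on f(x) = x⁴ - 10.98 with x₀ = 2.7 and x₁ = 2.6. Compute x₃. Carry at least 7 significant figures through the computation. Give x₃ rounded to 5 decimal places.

f(x_0) = 42.164100, f(x_1) = 34.717600
x_2 = 2.600000 - (34.717600)·(2.600000 - 2.700000)/(34.717600 - (42.164100)) = 2.133773; f(x_2) = 9.749689
x_3 = 2.133773 - (9.749689)·(2.133773 - 2.600000)/(9.749689 - (34.717600)) = 1.951716; f(x_3) = 3.529983

1.95172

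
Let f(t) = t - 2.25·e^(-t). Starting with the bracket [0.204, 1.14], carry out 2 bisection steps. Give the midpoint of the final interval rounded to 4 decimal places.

f(0.204000) = -1.630790, f(1.140000) = 0.420407 (opposite signs)
step 1: m = 0.672000, f(m) = -0.477044 < 0 → root in [0.672000, 1.140000]
step 2: m = 0.906000, f(m) = -0.003309 < 0 → root in [0.906000, 1.140000]
Midpoint of [0.906000, 1.140000] = 1.023000

1.0230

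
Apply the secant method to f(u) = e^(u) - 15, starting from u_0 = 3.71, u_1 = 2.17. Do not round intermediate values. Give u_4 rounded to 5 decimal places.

Secant update: u_(k+1) = u_k − f(u_k)·(u_k − u_(k-1))/(f(u_k) − f(u_(k-1))).
f(u_0) = 25.853807, f(u_1) = -6.241716
u_2 = 2.170000 - (-6.241716)·(2.170000 - 3.710000)/(-6.241716 - (25.853807)) = 2.469489; f(u_2) = -3.183598
u_3 = 2.469489 - (-3.183598)·(2.469489 - 2.170000)/(-3.183598 - (-6.241716)) = 2.781266; f(u_3) = 1.139435
u_4 = 2.781266 - (1.139435)·(2.781266 - 2.469489)/(1.139435 - (-3.183598)) = 2.699090; f(u_4) = -0.133808

2.69909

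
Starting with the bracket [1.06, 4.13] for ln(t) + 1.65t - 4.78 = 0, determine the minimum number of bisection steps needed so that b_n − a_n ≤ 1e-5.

Initial width b − a = 4.13 − 1.06 = 3.070000.
After n steps the width is (b−a)/2^n; need (b−a)/2^n ≤ 1e-5.
So n ≥ log₂(3.070000/1e-5) = log₂(307000.0000) ≈ 18.2279.
Hence n = 19.

19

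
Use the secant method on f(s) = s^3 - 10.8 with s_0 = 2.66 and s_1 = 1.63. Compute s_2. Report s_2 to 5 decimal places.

f(s_0) = 8.021096, f(s_1) = -6.469253
s_2 = 1.630000 - (-6.469253)·(1.630000 - 2.660000)/(-6.469253 - (8.021096)) = 2.089846; f(s_2) = -1.672687

2.08985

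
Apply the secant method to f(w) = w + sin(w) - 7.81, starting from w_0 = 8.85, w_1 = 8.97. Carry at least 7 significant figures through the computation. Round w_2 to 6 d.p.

-3.320669

Secant update: w_(k+1) = w_k − f(w_k)·(w_k − w_(k-1))/(f(w_k) − f(w_(k-1))).
f(w_0) = 1.583648, f(w_1) = 1.599263
w_2 = 8.970000 - (1.599263)·(8.970000 - 8.850000)/(1.599263 - (1.583648)) = -3.320669; f(w_2) = -10.952548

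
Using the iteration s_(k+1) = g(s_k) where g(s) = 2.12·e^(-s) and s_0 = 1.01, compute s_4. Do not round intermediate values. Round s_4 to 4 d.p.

0.9563

s_1 = g(1.010000) = 0.772144
s_2 = g(0.772144) = 0.979485
s_3 = g(0.979485) = 0.796069
s_4 = g(0.796069) = 0.956329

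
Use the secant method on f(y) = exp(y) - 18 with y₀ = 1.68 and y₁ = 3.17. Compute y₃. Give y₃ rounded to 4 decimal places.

2.8644

f(y_0) = -12.634444, f(y_1) = 5.807484
y_2 = 3.170000 - (5.807484)·(3.170000 - 1.680000)/(5.807484 - (-12.634444)) = 2.700789; f(y_2) = -3.108520
y_3 = 2.700789 - (-3.108520)·(2.700789 - 3.170000)/(-3.108520 - (5.807484)) = 2.864377; f(y_3) = -0.461873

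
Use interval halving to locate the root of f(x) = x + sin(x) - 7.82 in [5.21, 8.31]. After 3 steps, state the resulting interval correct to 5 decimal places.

f(5.210000) = -3.488725, f(8.310000) = 1.387813 (opposite signs)
step 1: m = 6.760000, f(m) = -0.601049 < 0 → root in [6.760000, 8.310000]
step 2: m = 7.535000, f(m) = 0.664555 > 0 → root in [6.760000, 7.535000]
step 3: m = 7.147500, f(m) = 0.088151 > 0 → root in [6.760000, 7.147500]

[6.76000, 7.14750]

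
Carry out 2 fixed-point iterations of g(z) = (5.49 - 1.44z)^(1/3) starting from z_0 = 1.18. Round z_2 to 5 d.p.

1.48044

z_1 = g(1.180000) = 1.559230
z_2 = g(1.559230) = 1.480444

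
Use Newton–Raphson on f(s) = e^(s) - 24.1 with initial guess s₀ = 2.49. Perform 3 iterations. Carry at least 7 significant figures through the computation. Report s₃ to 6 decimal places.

3.183097

f'(s) = e^(s)
s_0 = 2.490000: f = -12.038724, f' = 12.061276 → s_1 = 2.490000 - (-12.038724)/(12.061276) = 3.488130
s_1 = 3.488130: f = 8.624702, f' = 32.724702 → s_2 = 3.488130 - (8.624702)/(32.724702) = 3.224577
s_2 = 3.224577: f = 1.042935, f' = 25.142935 → s_3 = 3.224577 - (1.042935)/(25.142935) = 3.183097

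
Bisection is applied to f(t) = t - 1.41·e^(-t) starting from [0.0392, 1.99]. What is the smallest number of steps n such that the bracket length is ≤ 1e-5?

18

Initial width b − a = 1.99 − 0.0392 = 1.950800.
After n steps the width is (b−a)/2^n; need (b−a)/2^n ≤ 1e-5.
So n ≥ log₂(1.950800/1e-5) = log₂(195080.0000) ≈ 17.5737.
Hence n = 18.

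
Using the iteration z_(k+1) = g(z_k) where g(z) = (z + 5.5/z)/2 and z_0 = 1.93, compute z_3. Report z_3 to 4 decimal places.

2.3452

z_1 = g(1.930000) = 2.389870
z_2 = g(2.389870) = 2.345625
z_3 = g(2.345625) = 2.345208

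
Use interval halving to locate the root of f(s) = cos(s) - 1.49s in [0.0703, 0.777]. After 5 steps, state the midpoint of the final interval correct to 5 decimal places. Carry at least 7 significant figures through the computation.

f(0.070300) = 0.892783, f(0.777000) = -0.444710 (opposite signs)
step 1: m = 0.423650, f(m) = 0.280356 > 0 → root in [0.423650, 0.777000]
step 2: m = 0.600325, f(m) = -0.069332 < 0 → root in [0.423650, 0.600325]
step 3: m = 0.511988, f(m) = 0.108911 > 0 → root in [0.511988, 0.600325]
step 4: m = 0.556156, f(m) = 0.020618 > 0 → root in [0.556156, 0.600325]
step 5: m = 0.578241, f(m) = -0.024153 < 0 → root in [0.556156, 0.578241]
Midpoint of [0.556156, 0.578241] = 0.567198

0.56720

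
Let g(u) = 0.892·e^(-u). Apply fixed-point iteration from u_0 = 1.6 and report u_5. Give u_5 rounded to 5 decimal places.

0.49741

u_1 = g(1.600000) = 0.180092
u_2 = g(0.180092) = 0.744993
u_3 = g(0.744993) = 0.423466
u_4 = g(0.423466) = 0.584058
u_5 = g(0.584058) = 0.497407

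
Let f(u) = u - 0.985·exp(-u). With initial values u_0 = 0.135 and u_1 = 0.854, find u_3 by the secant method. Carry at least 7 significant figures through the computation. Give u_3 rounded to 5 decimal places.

0.56054

Secant update: u_(k+1) = u_k − f(u_k)·(u_k − u_(k-1))/(f(u_k) − f(u_(k-1))).
f(u_0) = -0.725610, f(u_1) = 0.434677
u_2 = 0.854000 - (0.434677)·(0.854000 - 0.135000)/(0.434677 - (-0.725610)) = 0.584642; f(u_2) = 0.035696
u_3 = 0.584642 - (0.035696)·(0.584642 - 0.854000)/(0.035696 - (0.434677)) = 0.560543; f(u_3) = -0.001793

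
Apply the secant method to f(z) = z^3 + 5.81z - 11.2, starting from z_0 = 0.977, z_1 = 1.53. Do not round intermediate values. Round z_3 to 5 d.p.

1.42665

f(z_0) = -4.591055, f(z_1) = 1.270877
z_2 = 1.530000 - (1.270877)·(1.530000 - 0.977000)/(1.270877 - (-4.591055)) = 1.410109; f(z_2) = -0.203400
z_3 = 1.410109 - (-0.203400)·(1.410109 - 1.530000)/(-0.203400 - (1.270877)) = 1.426650; f(z_3) = -0.007465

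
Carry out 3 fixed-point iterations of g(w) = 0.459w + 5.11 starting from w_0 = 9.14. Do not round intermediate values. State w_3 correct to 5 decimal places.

w_1 = g(9.140000) = 9.305260
w_2 = g(9.305260) = 9.381114
w_3 = g(9.381114) = 9.415931

9.41593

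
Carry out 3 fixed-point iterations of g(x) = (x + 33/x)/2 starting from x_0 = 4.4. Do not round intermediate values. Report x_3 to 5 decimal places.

5.74456

x_1 = g(4.400000) = 5.950000
x_2 = g(5.950000) = 5.748109
x_3 = g(5.748109) = 5.744564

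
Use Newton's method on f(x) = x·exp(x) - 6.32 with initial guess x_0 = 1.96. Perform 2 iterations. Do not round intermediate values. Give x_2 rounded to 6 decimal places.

1.475137

f'(x) = (x + 1)·exp(x)
x_0 = 1.960000: f = 7.594681, f' = 21.014008 → x_1 = 1.960000 - (7.594681)/(21.014008) = 1.598590
x_1 = 1.598590: f = 1.586707, f' = 12.852758 → x_2 = 1.598590 - (1.586707)/(12.852758) = 1.475137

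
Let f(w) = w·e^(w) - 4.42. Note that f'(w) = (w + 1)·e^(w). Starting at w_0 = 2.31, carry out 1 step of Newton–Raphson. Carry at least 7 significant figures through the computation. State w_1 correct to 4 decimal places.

1.7447

Newton update: w ← w − f(w)/f'(w).
w_0 = 2.310000: f = 18.851921, f' = 33.346346 → w_1 = 2.310000 - (18.851921)/(33.346346) = 1.744663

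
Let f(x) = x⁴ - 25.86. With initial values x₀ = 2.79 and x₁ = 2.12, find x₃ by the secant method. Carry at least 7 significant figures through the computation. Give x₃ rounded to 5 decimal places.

2.25901

f(x_0) = 34.732213, f(x_1) = -5.660369
x_2 = 2.120000 - (-5.660369)·(2.120000 - 2.790000)/(-5.660369 - (34.732213)) = 2.213890; f(x_2) = -1.837184
x_3 = 2.213890 - (-1.837184)·(2.213890 - 2.120000)/(-1.837184 - (-5.660369)) = 2.259007; f(x_3) = 0.181769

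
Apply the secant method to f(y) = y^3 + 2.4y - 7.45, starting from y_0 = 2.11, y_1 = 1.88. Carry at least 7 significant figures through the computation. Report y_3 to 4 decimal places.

1.5608

f(y_0) = 7.007931, f(y_1) = 3.706672
y_2 = 1.880000 - (3.706672)·(1.880000 - 2.110000)/(3.706672 - (7.007931)) = 1.621755; f(y_2) = 0.707570
y_3 = 1.621755 - (0.707570)·(1.621755 - 1.880000)/(0.707570 - (3.706672)) = 1.560828; f(y_3) = 0.098448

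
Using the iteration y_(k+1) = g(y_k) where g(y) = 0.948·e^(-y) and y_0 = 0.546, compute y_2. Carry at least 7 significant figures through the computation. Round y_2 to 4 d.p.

0.5474

y_1 = g(0.546000) = 0.549141
y_2 = g(0.549141) = 0.547419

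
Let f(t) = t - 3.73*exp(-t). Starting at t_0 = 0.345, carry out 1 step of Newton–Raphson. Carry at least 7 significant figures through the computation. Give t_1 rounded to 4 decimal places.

0.9757

f'(t) = 1 + 3.73*exp(-t)
t_0 = 0.345000: f = -2.296662, f' = 3.641662 → t_1 = 0.345000 - (-2.296662)/(3.641662) = 0.975663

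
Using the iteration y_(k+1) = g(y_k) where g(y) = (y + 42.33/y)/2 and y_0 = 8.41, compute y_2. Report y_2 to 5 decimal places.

6.50961

y_1 = g(8.410000) = 6.721647
y_2 = g(6.721647) = 6.509605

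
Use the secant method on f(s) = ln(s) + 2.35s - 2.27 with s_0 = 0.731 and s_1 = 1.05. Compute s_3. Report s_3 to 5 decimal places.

0.97617

f(s_0) = -0.865492, f(s_1) = 0.246290
s_2 = 1.050000 - (0.246290)·(1.050000 - 0.731000)/(0.246290 - (-0.865492)) = 0.979333; f(s_2) = 0.010548
s_3 = 0.979333 - (0.010548)·(0.979333 - 1.050000)/(0.010548 - (0.246290)) = 0.976171; f(s_3) = -0.000116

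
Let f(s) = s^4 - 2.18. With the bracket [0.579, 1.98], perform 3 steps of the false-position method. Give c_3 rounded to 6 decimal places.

f(0.579000) = -2.067613, f(1.980000) = 13.189536
step 1: c = 0.768860, f(c) = -1.830546 < 0 → new bracket [0.768860, 1.980000]
step 2: c = 0.916466, f(c) = -1.474552 < 0 → new bracket [0.916466, 1.980000]
step 3: c = 1.023410, f(c) = -1.083021 < 0 → new bracket [1.023410, 1.980000]

1.023410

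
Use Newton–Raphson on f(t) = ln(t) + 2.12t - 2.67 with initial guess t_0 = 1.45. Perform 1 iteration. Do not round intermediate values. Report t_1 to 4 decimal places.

1.1740

f'(t) = 1/t + 2.12
t_0 = 1.450000: f = 0.775564, f' = 2.809655 → t_1 = 1.450000 - (0.775564)/(2.809655) = 1.173965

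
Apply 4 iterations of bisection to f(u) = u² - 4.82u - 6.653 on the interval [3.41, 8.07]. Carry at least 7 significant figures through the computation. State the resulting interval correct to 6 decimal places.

f(3.410000) = -11.461100, f(8.070000) = 19.574500 (opposite signs)
step 1: m = 5.740000, f(m) = -1.372200 < 0 → root in [5.740000, 8.070000]
step 2: m = 6.905000, f(m) = 7.743925 > 0 → root in [5.740000, 6.905000]
step 3: m = 6.322500, f(m) = 2.846556 > 0 → root in [5.740000, 6.322500]
step 4: m = 6.031250, f(m) = 0.652352 > 0 → root in [5.740000, 6.031250]

[5.740000, 6.031250]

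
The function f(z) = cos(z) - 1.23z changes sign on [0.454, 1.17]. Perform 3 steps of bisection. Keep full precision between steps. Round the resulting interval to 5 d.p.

f(0.454000) = 0.340280, f(1.170000) = -1.048948 (opposite signs)
step 1: m = 0.812000, f(m) = -0.310712 < 0 → root in [0.454000, 0.812000]
step 2: m = 0.633000, f(m) = 0.027666 > 0 → root in [0.633000, 0.812000]
step 3: m = 0.722500, f(m) = -0.138520 < 0 → root in [0.633000, 0.722500]

[0.63300, 0.72250]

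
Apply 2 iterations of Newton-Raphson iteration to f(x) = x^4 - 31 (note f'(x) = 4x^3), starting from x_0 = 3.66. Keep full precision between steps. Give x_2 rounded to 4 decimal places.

2.4941

x_0 = 3.660000: f = 148.442099, f' = 196.111584 → x_1 = 3.660000 - (148.442099)/(196.111584) = 2.903073
x_1 = 2.903073: f = 40.028393, f' = 97.866484 → x_2 = 2.903073 - (40.028393)/(97.866484) = 2.494063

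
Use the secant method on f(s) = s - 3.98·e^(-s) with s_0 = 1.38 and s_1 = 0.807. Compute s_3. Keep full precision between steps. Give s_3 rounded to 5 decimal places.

1.20156

f(s_0) = 0.378717, f(s_1) = -0.968855
s_2 = 0.807000 - (-0.968855)·(0.807000 - 1.380000)/(-0.968855 - (0.378717)) = 1.218966; f(s_2) = 0.042734
s_3 = 1.218966 - (0.042734)·(1.218966 - 0.807000)/(0.042734 - (-0.968855)) = 1.201563; f(s_3) = 0.004681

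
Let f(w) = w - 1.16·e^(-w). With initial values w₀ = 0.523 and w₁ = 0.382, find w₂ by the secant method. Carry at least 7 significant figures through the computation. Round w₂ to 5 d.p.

Secant update: w_(k+1) = w_k − f(w_k)·(w_k − w_(k-1))/(f(w_k) − f(w_(k-1))).
f(w_0) = -0.164578, f(w_1) = -0.409694
w_2 = 0.382000 - (-0.409694)·(0.382000 - 0.523000)/(-0.409694 - (-0.164578)) = 0.617671; f(w_2) = -0.007799

0.61767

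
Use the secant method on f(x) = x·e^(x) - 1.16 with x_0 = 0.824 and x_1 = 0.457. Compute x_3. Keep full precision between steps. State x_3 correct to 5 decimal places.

f(x_0) = 0.718390, f(x_1) = -0.438247
x_2 = 0.457000 - (-0.438247)·(0.457000 - 0.824000)/(-0.438247 - (0.718390)) = 0.596055; f(x_2) = -0.078192
x_3 = 0.596055 - (-0.078192)·(0.596055 - 0.457000)/(-0.078192 - (-0.438247)) = 0.626254; f(x_3) = 0.011464

0.62625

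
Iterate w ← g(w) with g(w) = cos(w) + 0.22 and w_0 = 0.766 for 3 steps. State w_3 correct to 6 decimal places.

0.910055

w_1 = g(0.766000) = 0.940689
w_2 = g(0.940689) = 0.809231
w_3 = g(0.809231) = 0.910055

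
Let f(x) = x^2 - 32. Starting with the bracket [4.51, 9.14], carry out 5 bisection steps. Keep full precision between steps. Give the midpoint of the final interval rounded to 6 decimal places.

f(4.510000) = -11.659900, f(9.140000) = 51.539600 (opposite signs)
step 1: m = 6.825000, f(m) = 14.580625 > 0 → root in [4.510000, 6.825000]
step 2: m = 5.667500, f(m) = 0.120556 > 0 → root in [4.510000, 5.667500]
step 3: m = 5.088750, f(m) = -6.104623 < 0 → root in [5.088750, 5.667500]
step 4: m = 5.378125, f(m) = -3.075771 < 0 → root in [5.378125, 5.667500]
step 5: m = 5.522813, f(m) = -1.498542 < 0 → root in [5.522813, 5.667500]
Midpoint of [5.522813, 5.667500] = 5.595156

5.595156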